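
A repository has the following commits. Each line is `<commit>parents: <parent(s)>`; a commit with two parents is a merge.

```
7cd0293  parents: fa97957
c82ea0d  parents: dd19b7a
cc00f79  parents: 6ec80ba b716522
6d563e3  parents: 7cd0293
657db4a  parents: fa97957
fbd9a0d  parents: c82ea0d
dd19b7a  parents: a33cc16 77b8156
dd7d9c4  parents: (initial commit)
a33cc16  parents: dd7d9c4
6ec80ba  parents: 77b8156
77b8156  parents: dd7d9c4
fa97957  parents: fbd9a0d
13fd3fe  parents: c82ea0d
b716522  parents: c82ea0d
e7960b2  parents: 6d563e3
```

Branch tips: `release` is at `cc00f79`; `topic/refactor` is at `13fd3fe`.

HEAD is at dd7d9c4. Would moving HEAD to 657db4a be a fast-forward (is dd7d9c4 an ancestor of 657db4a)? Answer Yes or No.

Yes

A fast-forward from dd7d9c4 to 657db4a is possible iff dd7d9c4 is an ancestor of 657db4a.
Ancestors of 657db4a: {657db4a, 77b8156, a33cc16, c82ea0d, dd19b7a, dd7d9c4, fa97957, fbd9a0d}.
dd7d9c4 is among them, so fast-forward is possible.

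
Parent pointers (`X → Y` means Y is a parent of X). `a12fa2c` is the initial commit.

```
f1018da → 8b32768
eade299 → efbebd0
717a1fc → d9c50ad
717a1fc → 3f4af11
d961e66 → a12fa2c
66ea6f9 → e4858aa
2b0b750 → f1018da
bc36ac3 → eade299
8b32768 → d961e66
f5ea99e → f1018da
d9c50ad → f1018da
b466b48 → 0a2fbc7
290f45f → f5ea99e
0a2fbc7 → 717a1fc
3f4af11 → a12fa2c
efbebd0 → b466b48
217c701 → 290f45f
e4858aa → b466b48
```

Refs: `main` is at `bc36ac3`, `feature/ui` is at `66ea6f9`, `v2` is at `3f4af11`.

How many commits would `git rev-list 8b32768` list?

3

Walking parent pointers from 8b32768: reachable set = {8b32768, a12fa2c, d961e66}.
That is 3 commits.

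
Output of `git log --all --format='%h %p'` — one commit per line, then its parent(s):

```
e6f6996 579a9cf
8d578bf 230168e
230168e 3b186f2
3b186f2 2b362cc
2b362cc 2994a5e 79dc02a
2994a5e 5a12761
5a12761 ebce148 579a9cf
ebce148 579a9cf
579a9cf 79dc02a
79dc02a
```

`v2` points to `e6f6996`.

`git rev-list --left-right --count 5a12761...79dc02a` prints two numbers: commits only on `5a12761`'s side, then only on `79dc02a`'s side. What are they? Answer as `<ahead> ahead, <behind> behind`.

3 ahead, 0 behind

Reachable from 5a12761: {579a9cf, 5a12761, 79dc02a, ebce148}.
Reachable from 79dc02a: {79dc02a}.
Only in 5a12761's history (ahead): {579a9cf, 5a12761, ebce148} — 3.
Only in 79dc02a's history (behind): {} — 0.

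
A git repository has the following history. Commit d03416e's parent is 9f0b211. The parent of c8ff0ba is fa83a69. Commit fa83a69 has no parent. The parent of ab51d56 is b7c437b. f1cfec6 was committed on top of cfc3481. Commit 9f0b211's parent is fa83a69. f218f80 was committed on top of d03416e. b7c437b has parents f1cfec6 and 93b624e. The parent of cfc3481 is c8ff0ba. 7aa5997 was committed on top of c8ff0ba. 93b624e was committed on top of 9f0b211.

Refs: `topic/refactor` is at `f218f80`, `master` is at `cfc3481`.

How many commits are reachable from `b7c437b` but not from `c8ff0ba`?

Reachable from b7c437b: {93b624e, 9f0b211, b7c437b, c8ff0ba, cfc3481, f1cfec6, fa83a69}.
Reachable from c8ff0ba: {c8ff0ba, fa83a69}.
In b7c437b's history but not c8ff0ba's: {93b624e, 9f0b211, b7c437b, cfc3481, f1cfec6} — 5 commits.

5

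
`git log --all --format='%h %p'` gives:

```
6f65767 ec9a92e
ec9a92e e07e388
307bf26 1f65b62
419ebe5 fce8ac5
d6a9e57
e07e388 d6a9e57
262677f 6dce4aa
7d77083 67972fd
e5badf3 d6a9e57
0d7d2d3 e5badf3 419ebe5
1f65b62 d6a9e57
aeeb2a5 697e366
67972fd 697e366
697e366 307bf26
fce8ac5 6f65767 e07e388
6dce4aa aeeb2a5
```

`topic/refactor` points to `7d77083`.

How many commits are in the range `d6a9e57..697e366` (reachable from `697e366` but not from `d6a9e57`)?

3

Reachable from 697e366: {1f65b62, 307bf26, 697e366, d6a9e57}.
Reachable from d6a9e57: {d6a9e57}.
In 697e366's history but not d6a9e57's: {1f65b62, 307bf26, 697e366} — 3 commits.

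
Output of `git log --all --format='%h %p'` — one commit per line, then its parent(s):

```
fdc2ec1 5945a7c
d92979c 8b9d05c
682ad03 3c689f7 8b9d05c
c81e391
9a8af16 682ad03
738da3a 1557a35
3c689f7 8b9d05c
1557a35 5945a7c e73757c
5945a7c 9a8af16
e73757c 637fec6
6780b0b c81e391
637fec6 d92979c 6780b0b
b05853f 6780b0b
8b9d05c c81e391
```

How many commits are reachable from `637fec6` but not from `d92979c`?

2

Reachable from 637fec6: {637fec6, 6780b0b, 8b9d05c, c81e391, d92979c}.
Reachable from d92979c: {8b9d05c, c81e391, d92979c}.
In 637fec6's history but not d92979c's: {637fec6, 6780b0b} — 2 commits.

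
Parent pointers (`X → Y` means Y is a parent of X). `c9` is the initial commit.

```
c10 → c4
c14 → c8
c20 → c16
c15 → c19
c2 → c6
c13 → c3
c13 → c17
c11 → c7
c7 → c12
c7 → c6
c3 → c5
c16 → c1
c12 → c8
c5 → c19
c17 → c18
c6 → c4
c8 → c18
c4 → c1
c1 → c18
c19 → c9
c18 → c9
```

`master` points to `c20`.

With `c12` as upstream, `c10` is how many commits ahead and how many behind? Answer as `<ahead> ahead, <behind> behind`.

Reachable from c10: {c1, c10, c18, c4, c9}.
Reachable from c12: {c12, c18, c8, c9}.
Only in c10's history (ahead): {c1, c10, c4} — 3.
Only in c12's history (behind): {c12, c8} — 2.

3 ahead, 2 behind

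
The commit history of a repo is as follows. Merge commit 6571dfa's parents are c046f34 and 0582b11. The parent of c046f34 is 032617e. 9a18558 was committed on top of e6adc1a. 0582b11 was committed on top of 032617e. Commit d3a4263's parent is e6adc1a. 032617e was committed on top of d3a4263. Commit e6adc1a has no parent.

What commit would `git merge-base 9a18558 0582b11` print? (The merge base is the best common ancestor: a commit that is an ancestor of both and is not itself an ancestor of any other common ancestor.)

Ancestors of 9a18558: {9a18558, e6adc1a}.
Ancestors of 0582b11: {032617e, 0582b11, d3a4263, e6adc1a}.
Common ancestors: {e6adc1a}.
The only common ancestor is e6adc1a, so it is the merge base.

e6adc1a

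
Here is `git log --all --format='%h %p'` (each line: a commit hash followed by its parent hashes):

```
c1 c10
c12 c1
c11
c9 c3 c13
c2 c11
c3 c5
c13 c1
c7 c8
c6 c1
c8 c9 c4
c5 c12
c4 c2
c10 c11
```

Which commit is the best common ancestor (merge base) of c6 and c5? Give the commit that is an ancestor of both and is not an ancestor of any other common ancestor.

Ancestors of c6: {c1, c10, c11, c6}.
Ancestors of c5: {c1, c10, c11, c12, c5}.
Common ancestors: {c1, c10, c11}.
Among these, c1 is not an ancestor of any other common ancestor — it is the merge base.

c1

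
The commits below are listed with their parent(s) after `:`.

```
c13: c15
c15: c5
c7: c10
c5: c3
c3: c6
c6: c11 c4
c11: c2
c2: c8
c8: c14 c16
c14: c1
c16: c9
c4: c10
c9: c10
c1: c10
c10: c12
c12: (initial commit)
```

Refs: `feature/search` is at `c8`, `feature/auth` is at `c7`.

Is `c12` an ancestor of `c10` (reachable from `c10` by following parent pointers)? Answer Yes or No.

Ancestors of c10 (commits reachable by following parents): {c10, c12}.
c12 is in that set, so it is an ancestor of c10.

Yes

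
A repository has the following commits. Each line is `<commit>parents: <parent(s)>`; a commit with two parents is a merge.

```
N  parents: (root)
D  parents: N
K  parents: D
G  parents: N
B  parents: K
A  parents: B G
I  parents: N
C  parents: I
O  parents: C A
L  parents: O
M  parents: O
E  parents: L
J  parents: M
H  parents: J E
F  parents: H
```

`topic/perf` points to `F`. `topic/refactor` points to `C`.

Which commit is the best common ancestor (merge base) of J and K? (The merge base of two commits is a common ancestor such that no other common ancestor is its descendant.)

K

Ancestors of J: {A, B, C, D, G, I, J, K, M, N, O}.
Ancestors of K: {D, K, N}.
Common ancestors: {D, K, N}.
Among these, K is not an ancestor of any other common ancestor — it is the merge base.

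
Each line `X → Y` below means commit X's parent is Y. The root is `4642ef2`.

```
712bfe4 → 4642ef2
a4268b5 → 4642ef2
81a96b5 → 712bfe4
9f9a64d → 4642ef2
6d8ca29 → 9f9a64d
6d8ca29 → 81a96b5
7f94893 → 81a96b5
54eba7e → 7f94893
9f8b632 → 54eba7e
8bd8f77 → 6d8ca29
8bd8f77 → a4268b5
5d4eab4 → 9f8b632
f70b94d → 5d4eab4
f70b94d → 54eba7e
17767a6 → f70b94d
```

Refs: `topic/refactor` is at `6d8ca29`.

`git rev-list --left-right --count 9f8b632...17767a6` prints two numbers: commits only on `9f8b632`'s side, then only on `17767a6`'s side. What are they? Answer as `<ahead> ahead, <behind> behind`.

0 ahead, 3 behind

Reachable from 9f8b632: {4642ef2, 54eba7e, 712bfe4, 7f94893, 81a96b5, 9f8b632}.
Reachable from 17767a6: {17767a6, 4642ef2, 54eba7e, 5d4eab4, 712bfe4, 7f94893, 81a96b5, 9f8b632, f70b94d}.
Only in 9f8b632's history (ahead): {} — 0.
Only in 17767a6's history (behind): {17767a6, 5d4eab4, f70b94d} — 3.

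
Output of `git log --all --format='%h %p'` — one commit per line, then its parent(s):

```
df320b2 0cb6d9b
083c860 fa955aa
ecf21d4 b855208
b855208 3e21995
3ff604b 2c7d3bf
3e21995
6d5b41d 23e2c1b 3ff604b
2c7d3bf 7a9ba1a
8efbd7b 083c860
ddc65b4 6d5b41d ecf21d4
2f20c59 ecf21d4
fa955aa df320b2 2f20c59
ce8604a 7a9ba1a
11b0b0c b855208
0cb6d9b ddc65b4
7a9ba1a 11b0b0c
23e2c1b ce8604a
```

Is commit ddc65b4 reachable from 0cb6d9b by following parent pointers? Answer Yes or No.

Ancestors of 0cb6d9b (commits reachable by following parents): {0cb6d9b, 11b0b0c, 23e2c1b, 2c7d3bf, 3e21995, 3ff604b, 6d5b41d, 7a9ba1a, b855208, ce8604a, ddc65b4, ecf21d4}.
ddc65b4 is in that set, so it is an ancestor of 0cb6d9b.

Yes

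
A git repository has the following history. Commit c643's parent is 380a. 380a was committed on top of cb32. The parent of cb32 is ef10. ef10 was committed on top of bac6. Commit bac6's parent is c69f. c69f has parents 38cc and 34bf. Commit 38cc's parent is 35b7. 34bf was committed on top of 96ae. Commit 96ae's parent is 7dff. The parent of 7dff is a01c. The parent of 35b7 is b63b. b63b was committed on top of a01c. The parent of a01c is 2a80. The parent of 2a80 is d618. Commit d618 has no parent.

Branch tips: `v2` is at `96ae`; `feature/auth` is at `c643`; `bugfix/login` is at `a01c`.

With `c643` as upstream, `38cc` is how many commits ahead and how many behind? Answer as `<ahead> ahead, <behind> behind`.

Reachable from 38cc: {2a80, 35b7, 38cc, a01c, b63b, d618}.
Reachable from c643: {2a80, 34bf, 35b7, 380a, 38cc, 7dff, 96ae, a01c, b63b, bac6, c643, c69f, cb32, d618, ef10}.
Only in 38cc's history (ahead): {} — 0.
Only in c643's history (behind): {34bf, 380a, 7dff, 96ae, bac6, c643, c69f, cb32, ef10} — 9.

0 ahead, 9 behind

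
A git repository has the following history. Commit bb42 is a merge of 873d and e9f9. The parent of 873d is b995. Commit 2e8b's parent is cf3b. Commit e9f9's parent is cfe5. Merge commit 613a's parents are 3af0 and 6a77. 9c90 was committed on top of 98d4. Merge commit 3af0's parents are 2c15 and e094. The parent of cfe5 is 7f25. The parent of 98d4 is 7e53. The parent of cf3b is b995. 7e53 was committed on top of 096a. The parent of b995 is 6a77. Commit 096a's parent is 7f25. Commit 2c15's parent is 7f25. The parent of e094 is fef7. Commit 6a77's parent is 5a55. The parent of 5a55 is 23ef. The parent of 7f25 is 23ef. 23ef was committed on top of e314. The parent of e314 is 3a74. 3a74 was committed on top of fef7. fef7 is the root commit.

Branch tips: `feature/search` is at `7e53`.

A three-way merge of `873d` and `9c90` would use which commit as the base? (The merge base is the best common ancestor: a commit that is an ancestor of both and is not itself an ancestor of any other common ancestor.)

23ef

Ancestors of 873d: {23ef, 3a74, 5a55, 6a77, 873d, b995, e314, fef7}.
Ancestors of 9c90: {096a, 23ef, 3a74, 7e53, 7f25, 98d4, 9c90, e314, fef7}.
Common ancestors: {23ef, 3a74, e314, fef7}.
Among these, 23ef is not an ancestor of any other common ancestor — it is the merge base.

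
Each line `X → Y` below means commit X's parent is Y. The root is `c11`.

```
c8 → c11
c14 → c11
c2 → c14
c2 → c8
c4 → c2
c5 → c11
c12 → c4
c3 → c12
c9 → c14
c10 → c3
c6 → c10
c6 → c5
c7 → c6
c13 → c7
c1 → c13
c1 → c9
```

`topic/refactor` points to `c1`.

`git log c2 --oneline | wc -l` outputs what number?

4

Walking parent pointers from c2: reachable set = {c11, c14, c2, c8}.
That is 4 commits.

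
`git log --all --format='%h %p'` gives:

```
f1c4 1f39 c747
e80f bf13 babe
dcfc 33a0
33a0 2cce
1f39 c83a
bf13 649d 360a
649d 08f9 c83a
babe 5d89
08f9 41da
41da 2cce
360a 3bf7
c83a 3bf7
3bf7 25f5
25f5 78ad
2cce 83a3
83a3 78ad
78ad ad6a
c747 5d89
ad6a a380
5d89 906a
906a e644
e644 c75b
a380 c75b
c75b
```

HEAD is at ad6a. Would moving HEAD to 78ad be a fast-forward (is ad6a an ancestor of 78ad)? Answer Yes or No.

A fast-forward from ad6a to 78ad is possible iff ad6a is an ancestor of 78ad.
Ancestors of 78ad: {78ad, a380, ad6a, c75b}.
ad6a is among them, so fast-forward is possible.

Yes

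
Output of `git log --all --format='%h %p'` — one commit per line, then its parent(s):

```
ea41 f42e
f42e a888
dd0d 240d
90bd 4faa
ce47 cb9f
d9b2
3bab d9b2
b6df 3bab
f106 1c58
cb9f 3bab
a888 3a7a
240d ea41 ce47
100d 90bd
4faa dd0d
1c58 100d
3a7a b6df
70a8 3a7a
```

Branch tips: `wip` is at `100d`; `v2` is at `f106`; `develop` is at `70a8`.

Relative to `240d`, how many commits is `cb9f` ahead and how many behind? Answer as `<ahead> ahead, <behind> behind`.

0 ahead, 7 behind

Reachable from cb9f: {3bab, cb9f, d9b2}.
Reachable from 240d: {240d, 3a7a, 3bab, a888, b6df, cb9f, ce47, d9b2, ea41, f42e}.
Only in cb9f's history (ahead): {} — 0.
Only in 240d's history (behind): {240d, 3a7a, a888, b6df, ce47, ea41, f42e} — 7.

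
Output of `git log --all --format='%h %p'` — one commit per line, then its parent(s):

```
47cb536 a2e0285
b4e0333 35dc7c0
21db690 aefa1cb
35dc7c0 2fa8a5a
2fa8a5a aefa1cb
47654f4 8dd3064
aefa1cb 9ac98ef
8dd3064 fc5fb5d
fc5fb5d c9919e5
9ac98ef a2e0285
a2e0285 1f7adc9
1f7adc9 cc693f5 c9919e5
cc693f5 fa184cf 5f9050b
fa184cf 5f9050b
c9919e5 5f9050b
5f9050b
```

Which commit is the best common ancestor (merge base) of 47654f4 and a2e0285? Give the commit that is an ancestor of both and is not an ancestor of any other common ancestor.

Ancestors of 47654f4: {47654f4, 5f9050b, 8dd3064, c9919e5, fc5fb5d}.
Ancestors of a2e0285: {1f7adc9, 5f9050b, a2e0285, c9919e5, cc693f5, fa184cf}.
Common ancestors: {5f9050b, c9919e5}.
Among these, c9919e5 is not an ancestor of any other common ancestor — it is the merge base.

c9919e5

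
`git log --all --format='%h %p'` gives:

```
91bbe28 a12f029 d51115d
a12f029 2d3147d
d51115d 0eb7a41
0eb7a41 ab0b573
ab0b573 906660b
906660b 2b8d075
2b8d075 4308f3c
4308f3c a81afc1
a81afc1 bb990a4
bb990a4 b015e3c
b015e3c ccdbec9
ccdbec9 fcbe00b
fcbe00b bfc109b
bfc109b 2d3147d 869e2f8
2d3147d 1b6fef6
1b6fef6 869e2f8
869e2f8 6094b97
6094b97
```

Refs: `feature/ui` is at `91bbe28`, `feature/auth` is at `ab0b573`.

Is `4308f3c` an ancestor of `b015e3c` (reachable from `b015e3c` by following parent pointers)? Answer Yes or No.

No

Ancestors of b015e3c: {1b6fef6, 2d3147d, 6094b97, 869e2f8, b015e3c, bfc109b, ccdbec9, fcbe00b}.
4308f3c is not in that set, so it is not an ancestor of b015e3c.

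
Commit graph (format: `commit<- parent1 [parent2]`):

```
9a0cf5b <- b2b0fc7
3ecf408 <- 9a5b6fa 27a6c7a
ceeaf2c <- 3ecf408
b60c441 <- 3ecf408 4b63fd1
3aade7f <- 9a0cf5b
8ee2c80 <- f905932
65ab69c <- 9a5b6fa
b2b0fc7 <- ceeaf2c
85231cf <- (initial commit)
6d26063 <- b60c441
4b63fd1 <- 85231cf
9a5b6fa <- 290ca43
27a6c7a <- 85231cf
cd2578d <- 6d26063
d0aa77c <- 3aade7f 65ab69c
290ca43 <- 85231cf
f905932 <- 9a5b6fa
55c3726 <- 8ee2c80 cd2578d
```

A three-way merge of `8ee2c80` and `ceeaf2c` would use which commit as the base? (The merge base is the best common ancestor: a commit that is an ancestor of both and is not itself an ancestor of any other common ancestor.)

9a5b6fa

Ancestors of 8ee2c80: {290ca43, 85231cf, 8ee2c80, 9a5b6fa, f905932}.
Ancestors of ceeaf2c: {27a6c7a, 290ca43, 3ecf408, 85231cf, 9a5b6fa, ceeaf2c}.
Common ancestors: {290ca43, 85231cf, 9a5b6fa}.
Among these, 9a5b6fa is not an ancestor of any other common ancestor — it is the merge base.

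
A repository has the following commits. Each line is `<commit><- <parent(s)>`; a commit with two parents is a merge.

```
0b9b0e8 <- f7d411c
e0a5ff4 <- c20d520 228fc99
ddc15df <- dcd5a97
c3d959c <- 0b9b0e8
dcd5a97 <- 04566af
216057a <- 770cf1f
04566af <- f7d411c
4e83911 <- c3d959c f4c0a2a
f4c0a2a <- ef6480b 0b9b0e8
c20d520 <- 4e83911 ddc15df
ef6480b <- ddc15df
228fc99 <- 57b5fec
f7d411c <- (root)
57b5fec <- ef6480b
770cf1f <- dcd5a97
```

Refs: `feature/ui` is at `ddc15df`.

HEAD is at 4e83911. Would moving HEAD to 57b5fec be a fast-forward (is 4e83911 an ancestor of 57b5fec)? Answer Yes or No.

A fast-forward from 4e83911 to 57b5fec is possible iff 4e83911 is an ancestor of 57b5fec.
Ancestors of 57b5fec: {04566af, 57b5fec, dcd5a97, ddc15df, ef6480b, f7d411c}.
4e83911 is not among them, so fast-forward is not possible.

No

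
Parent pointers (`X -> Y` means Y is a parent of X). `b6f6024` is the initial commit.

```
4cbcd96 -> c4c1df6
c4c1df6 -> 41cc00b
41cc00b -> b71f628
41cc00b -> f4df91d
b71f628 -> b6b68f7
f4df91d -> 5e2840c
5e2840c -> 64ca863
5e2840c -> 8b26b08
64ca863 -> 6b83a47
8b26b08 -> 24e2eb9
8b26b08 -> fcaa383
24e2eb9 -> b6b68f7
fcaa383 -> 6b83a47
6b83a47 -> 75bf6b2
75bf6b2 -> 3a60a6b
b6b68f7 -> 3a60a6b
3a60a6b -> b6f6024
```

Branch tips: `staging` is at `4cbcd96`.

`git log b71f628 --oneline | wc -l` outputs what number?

4

Walking parent pointers from b71f628: reachable set = {3a60a6b, b6b68f7, b6f6024, b71f628}.
That is 4 commits.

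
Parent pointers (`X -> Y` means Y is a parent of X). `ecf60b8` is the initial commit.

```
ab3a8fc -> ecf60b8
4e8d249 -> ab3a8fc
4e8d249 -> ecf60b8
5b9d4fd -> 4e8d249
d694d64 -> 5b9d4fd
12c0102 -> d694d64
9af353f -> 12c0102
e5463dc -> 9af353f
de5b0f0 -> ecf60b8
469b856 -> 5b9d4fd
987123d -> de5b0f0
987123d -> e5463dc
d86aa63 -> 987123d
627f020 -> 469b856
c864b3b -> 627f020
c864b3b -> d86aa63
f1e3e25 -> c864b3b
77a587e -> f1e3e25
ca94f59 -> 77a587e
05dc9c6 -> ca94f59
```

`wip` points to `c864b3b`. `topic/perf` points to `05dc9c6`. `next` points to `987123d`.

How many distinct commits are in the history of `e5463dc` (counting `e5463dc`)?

8

Walking parent pointers from e5463dc: reachable set = {12c0102, 4e8d249, 5b9d4fd, 9af353f, ab3a8fc, d694d64, e5463dc, ecf60b8}.
That is 8 commits.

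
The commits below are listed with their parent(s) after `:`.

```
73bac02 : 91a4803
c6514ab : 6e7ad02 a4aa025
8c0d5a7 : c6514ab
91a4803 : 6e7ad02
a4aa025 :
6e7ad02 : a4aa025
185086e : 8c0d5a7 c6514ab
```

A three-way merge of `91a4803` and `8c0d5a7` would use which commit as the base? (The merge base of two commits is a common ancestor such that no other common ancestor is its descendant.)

Ancestors of 91a4803: {6e7ad02, 91a4803, a4aa025}.
Ancestors of 8c0d5a7: {6e7ad02, 8c0d5a7, a4aa025, c6514ab}.
Common ancestors: {6e7ad02, a4aa025}.
Among these, 6e7ad02 is not an ancestor of any other common ancestor — it is the merge base.

6e7ad02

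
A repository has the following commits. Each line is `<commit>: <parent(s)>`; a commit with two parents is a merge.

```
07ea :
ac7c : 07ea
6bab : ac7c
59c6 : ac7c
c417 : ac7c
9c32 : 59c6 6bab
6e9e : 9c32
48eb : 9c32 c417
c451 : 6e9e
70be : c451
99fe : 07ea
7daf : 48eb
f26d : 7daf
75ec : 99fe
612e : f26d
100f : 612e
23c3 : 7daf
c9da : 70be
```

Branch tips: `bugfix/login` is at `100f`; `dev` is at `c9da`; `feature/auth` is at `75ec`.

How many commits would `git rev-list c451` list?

7

Walking parent pointers from c451: reachable set = {07ea, 59c6, 6bab, 6e9e, 9c32, ac7c, c451}.
That is 7 commits.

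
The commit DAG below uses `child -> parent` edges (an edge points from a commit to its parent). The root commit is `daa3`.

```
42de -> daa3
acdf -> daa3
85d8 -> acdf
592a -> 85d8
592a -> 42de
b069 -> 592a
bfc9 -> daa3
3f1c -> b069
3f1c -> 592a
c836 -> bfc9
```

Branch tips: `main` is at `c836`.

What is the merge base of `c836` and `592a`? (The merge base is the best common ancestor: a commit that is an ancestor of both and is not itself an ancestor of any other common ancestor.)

daa3

Ancestors of c836: {bfc9, c836, daa3}.
Ancestors of 592a: {42de, 592a, 85d8, acdf, daa3}.
Common ancestors: {daa3}.
The only common ancestor is daa3, so it is the merge base.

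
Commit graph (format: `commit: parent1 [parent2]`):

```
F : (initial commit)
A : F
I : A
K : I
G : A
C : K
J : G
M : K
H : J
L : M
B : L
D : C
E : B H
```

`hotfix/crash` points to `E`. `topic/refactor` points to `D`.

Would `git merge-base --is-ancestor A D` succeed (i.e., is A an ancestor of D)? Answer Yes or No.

Yes

Ancestors of D (commits reachable by following parents): {A, C, D, F, I, K}.
A is in that set, so it is an ancestor of D.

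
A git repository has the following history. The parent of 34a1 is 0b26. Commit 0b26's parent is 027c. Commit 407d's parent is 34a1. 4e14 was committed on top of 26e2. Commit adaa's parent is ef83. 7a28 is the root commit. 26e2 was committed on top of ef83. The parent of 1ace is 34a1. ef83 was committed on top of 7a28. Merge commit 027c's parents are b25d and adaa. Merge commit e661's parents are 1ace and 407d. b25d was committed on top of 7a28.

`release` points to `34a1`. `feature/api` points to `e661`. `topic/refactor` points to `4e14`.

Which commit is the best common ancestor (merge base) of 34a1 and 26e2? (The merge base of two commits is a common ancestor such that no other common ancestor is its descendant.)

Ancestors of 34a1: {027c, 0b26, 34a1, 7a28, adaa, b25d, ef83}.
Ancestors of 26e2: {26e2, 7a28, ef83}.
Common ancestors: {7a28, ef83}.
Among these, ef83 is not an ancestor of any other common ancestor — it is the merge base.

ef83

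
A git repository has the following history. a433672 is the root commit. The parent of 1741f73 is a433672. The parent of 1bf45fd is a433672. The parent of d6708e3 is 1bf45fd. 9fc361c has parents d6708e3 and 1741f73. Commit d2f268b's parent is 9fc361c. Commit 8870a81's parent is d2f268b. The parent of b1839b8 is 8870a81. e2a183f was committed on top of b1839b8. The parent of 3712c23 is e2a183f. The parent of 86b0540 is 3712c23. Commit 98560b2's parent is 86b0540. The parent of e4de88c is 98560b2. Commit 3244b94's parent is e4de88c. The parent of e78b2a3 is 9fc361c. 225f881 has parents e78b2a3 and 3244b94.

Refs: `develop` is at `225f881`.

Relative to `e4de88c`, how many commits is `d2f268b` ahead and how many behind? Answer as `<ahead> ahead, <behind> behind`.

Reachable from d2f268b: {1741f73, 1bf45fd, 9fc361c, a433672, d2f268b, d6708e3}.
Reachable from e4de88c: {1741f73, 1bf45fd, 3712c23, 86b0540, 8870a81, 98560b2, 9fc361c, a433672, b1839b8, d2f268b, d6708e3, e2a183f, e4de88c}.
Only in d2f268b's history (ahead): {} — 0.
Only in e4de88c's history (behind): {3712c23, 86b0540, 8870a81, 98560b2, b1839b8, e2a183f, e4de88c} — 7.

0 ahead, 7 behind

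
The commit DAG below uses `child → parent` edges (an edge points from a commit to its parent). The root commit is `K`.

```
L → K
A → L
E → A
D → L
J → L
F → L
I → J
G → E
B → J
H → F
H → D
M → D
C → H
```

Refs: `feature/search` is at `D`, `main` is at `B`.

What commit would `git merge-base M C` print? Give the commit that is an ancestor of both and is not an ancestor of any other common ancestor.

Ancestors of M: {D, K, L, M}.
Ancestors of C: {C, D, F, H, K, L}.
Common ancestors: {D, K, L}.
Among these, D is not an ancestor of any other common ancestor — it is the merge base.

D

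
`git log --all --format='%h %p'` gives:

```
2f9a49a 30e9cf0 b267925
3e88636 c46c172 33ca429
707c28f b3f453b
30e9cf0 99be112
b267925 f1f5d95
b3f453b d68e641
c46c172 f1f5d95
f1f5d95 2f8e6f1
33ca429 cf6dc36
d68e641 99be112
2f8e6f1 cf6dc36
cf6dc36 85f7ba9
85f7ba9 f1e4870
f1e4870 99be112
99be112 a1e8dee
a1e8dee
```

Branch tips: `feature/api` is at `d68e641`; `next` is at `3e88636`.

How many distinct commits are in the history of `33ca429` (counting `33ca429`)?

6

Walking parent pointers from 33ca429: reachable set = {33ca429, 85f7ba9, 99be112, a1e8dee, cf6dc36, f1e4870}.
That is 6 commits.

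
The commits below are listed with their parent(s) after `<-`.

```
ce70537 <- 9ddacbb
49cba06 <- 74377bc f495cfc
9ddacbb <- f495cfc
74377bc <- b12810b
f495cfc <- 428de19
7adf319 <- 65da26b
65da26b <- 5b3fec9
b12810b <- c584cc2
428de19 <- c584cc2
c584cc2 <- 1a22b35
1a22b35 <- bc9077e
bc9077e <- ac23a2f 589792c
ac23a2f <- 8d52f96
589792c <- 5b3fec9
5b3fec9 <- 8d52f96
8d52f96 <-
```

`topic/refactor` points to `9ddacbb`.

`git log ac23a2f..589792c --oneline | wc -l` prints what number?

Reachable from 589792c: {589792c, 5b3fec9, 8d52f96}.
Reachable from ac23a2f: {8d52f96, ac23a2f}.
In 589792c's history but not ac23a2f's: {589792c, 5b3fec9} — 2 commits.

2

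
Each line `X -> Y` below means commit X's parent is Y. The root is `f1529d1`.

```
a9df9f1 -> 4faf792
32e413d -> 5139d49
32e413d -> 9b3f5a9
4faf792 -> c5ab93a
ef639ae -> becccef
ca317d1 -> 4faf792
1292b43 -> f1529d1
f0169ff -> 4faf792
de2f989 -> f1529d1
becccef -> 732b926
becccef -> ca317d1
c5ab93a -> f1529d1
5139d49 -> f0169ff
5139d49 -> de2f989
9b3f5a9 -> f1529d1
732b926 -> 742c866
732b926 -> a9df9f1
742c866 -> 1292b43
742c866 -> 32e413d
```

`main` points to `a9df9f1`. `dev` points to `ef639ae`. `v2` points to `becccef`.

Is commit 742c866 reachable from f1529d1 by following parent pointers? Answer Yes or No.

No

Ancestors of f1529d1: {f1529d1}.
742c866 is not in that set, so it is not an ancestor of f1529d1.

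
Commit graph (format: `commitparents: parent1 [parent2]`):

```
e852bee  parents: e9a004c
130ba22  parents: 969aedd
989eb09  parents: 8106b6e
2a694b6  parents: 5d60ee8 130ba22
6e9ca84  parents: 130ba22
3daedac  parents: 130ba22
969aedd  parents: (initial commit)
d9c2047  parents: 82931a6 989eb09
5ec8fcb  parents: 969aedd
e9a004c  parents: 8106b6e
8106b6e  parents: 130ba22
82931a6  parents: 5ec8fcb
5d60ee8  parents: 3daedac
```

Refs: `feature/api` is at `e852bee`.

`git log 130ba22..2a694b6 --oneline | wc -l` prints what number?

3

Reachable from 2a694b6: {130ba22, 2a694b6, 3daedac, 5d60ee8, 969aedd}.
Reachable from 130ba22: {130ba22, 969aedd}.
In 2a694b6's history but not 130ba22's: {2a694b6, 3daedac, 5d60ee8} — 3 commits.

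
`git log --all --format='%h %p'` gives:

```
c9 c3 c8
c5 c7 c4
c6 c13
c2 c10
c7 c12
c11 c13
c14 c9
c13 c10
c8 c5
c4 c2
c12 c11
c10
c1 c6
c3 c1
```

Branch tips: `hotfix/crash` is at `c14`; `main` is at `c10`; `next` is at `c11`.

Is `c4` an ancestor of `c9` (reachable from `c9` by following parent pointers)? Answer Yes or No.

Yes

Ancestors of c9 (commits reachable by following parents): {c1, c10, c11, c12, c13, c2, c3, c4, c5, c6, c7, c8, c9}.
c4 is in that set, so it is an ancestor of c9.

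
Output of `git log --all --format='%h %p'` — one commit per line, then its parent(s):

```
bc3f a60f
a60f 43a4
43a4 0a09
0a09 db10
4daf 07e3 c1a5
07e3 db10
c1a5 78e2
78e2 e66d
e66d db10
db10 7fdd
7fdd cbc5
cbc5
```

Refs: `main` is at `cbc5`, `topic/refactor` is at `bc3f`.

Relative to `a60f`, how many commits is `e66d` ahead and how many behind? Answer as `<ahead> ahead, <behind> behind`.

Reachable from e66d: {7fdd, cbc5, db10, e66d}.
Reachable from a60f: {0a09, 43a4, 7fdd, a60f, cbc5, db10}.
Only in e66d's history (ahead): {e66d} — 1.
Only in a60f's history (behind): {0a09, 43a4, a60f} — 3.

1 ahead, 3 behind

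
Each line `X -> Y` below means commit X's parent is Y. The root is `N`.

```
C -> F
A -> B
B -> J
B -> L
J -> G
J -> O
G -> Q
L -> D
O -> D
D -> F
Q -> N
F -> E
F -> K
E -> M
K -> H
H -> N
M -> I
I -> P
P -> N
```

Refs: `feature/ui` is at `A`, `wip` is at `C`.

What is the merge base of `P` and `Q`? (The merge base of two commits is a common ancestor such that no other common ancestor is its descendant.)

Ancestors of P: {N, P}.
Ancestors of Q: {N, Q}.
Common ancestors: {N}.
The only common ancestor is N, so it is the merge base.

N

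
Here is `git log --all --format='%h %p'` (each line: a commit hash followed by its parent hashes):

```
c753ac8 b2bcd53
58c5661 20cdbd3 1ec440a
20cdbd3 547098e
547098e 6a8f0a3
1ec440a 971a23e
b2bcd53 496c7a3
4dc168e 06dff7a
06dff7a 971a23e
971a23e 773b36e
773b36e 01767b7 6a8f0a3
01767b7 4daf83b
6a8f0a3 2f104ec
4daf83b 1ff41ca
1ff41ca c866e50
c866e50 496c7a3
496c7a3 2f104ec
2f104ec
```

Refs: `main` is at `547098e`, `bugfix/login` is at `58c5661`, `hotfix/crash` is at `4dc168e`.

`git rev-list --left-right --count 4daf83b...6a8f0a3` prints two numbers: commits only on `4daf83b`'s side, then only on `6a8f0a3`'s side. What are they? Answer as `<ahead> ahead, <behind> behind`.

4 ahead, 1 behind

Reachable from 4daf83b: {1ff41ca, 2f104ec, 496c7a3, 4daf83b, c866e50}.
Reachable from 6a8f0a3: {2f104ec, 6a8f0a3}.
Only in 4daf83b's history (ahead): {1ff41ca, 496c7a3, 4daf83b, c866e50} — 4.
Only in 6a8f0a3's history (behind): {6a8f0a3} — 1.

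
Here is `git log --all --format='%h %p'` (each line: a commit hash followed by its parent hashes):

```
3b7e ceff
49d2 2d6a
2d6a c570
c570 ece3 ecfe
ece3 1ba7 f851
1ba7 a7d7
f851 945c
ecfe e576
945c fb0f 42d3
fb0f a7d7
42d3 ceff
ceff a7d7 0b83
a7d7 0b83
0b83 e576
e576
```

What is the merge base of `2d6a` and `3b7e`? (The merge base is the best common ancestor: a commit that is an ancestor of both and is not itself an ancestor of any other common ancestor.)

Ancestors of 2d6a: {0b83, 1ba7, 2d6a, 42d3, 945c, a7d7, c570, ceff, e576, ece3, ecfe, f851, fb0f}.
Ancestors of 3b7e: {0b83, 3b7e, a7d7, ceff, e576}.
Common ancestors: {0b83, a7d7, ceff, e576}.
Among these, ceff is not an ancestor of any other common ancestor — it is the merge base.

ceff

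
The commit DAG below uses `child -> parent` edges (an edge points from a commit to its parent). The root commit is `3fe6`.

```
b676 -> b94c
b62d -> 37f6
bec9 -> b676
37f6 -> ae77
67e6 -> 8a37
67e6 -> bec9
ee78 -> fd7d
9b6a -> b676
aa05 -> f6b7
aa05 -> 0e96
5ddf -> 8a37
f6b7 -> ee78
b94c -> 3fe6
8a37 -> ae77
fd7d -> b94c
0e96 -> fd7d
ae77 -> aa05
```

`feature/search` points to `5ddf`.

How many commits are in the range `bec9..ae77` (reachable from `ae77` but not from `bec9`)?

Reachable from ae77: {0e96, 3fe6, aa05, ae77, b94c, ee78, f6b7, fd7d}.
Reachable from bec9: {3fe6, b676, b94c, bec9}.
In ae77's history but not bec9's: {0e96, aa05, ae77, ee78, f6b7, fd7d} — 6 commits.

6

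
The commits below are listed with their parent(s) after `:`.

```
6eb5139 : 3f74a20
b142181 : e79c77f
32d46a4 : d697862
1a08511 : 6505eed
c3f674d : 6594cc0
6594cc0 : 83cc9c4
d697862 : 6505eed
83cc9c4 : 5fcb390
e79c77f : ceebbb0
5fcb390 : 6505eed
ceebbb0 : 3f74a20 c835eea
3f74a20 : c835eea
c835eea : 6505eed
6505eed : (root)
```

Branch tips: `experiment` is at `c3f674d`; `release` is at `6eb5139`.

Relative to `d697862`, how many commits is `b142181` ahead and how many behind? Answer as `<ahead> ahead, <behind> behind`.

5 ahead, 1 behind

Reachable from b142181: {3f74a20, 6505eed, b142181, c835eea, ceebbb0, e79c77f}.
Reachable from d697862: {6505eed, d697862}.
Only in b142181's history (ahead): {3f74a20, b142181, c835eea, ceebbb0, e79c77f} — 5.
Only in d697862's history (behind): {d697862} — 1.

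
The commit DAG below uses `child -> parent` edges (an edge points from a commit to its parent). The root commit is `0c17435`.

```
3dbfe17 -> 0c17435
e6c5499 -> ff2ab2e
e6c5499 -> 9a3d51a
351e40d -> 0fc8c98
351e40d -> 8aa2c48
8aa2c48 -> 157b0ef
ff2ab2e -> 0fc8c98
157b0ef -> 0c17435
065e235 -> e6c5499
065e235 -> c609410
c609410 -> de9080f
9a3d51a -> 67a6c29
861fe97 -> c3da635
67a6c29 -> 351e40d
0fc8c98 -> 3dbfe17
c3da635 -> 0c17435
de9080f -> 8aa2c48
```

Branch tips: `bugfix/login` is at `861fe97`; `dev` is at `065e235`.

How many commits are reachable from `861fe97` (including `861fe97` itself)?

3

Walking parent pointers from 861fe97: reachable set = {0c17435, 861fe97, c3da635}.
That is 3 commits.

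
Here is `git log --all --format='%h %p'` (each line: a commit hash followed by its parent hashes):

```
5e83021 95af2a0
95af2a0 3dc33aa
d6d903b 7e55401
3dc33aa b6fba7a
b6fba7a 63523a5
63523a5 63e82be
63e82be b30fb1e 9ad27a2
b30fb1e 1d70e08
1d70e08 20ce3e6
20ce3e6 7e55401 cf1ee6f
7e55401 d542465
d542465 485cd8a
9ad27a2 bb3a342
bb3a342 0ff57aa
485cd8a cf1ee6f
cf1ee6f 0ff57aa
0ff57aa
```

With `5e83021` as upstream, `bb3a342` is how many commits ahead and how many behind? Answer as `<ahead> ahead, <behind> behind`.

0 ahead, 14 behind

Reachable from bb3a342: {0ff57aa, bb3a342}.
Reachable from 5e83021: {0ff57aa, 1d70e08, 20ce3e6, 3dc33aa, 485cd8a, 5e83021, 63523a5, 63e82be, 7e55401, 95af2a0, 9ad27a2, b30fb1e, b6fba7a, bb3a342, cf1ee6f, d542465}.
Only in bb3a342's history (ahead): {} — 0.
Only in 5e83021's history (behind): {1d70e08, 20ce3e6, 3dc33aa, 485cd8a, 5e83021, 63523a5, 63e82be, 7e55401, 95af2a0, 9ad27a2, b30fb1e, b6fba7a, cf1ee6f, d542465} — 14.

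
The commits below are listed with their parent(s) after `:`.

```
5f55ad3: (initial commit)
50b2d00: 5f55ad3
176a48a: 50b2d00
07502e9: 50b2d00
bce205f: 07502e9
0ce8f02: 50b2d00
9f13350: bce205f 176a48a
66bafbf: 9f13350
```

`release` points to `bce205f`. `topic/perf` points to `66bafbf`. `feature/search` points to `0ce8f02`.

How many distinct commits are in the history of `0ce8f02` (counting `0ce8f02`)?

3

Walking parent pointers from 0ce8f02: reachable set = {0ce8f02, 50b2d00, 5f55ad3}.
That is 3 commits.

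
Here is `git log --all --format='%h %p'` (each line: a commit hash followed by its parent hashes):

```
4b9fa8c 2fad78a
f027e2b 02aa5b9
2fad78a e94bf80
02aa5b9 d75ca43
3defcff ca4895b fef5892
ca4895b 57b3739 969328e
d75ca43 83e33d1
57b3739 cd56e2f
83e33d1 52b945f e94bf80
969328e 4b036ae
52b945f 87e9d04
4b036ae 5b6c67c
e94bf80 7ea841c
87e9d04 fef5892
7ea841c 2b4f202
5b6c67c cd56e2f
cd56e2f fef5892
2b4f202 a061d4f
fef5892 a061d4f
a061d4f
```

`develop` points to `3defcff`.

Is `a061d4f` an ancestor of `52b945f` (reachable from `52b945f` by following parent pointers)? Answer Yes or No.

Ancestors of 52b945f (commits reachable by following parents): {52b945f, 87e9d04, a061d4f, fef5892}.
a061d4f is in that set, so it is an ancestor of 52b945f.

Yes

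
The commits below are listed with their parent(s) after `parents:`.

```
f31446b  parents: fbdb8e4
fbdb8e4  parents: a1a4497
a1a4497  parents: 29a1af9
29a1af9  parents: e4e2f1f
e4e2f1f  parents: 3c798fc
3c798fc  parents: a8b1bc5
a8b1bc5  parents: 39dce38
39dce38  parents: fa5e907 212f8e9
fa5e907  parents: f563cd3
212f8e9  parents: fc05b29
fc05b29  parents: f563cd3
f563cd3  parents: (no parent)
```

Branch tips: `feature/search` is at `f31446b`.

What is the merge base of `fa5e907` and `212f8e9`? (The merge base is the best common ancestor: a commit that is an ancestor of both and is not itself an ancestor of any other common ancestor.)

Ancestors of fa5e907: {f563cd3, fa5e907}.
Ancestors of 212f8e9: {212f8e9, f563cd3, fc05b29}.
Common ancestors: {f563cd3}.
The only common ancestor is f563cd3, so it is the merge base.

f563cd3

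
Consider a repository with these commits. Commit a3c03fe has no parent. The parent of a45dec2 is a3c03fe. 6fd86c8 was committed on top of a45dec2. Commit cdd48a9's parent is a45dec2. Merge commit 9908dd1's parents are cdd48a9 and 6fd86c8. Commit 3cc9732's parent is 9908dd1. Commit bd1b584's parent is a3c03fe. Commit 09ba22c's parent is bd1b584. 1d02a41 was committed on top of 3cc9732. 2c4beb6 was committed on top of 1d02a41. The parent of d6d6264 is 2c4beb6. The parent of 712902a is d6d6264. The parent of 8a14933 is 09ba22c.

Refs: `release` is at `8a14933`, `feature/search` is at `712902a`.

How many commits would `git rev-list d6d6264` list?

9

Walking parent pointers from d6d6264: reachable set = {1d02a41, 2c4beb6, 3cc9732, 6fd86c8, 9908dd1, a3c03fe, a45dec2, cdd48a9, d6d6264}.
That is 9 commits.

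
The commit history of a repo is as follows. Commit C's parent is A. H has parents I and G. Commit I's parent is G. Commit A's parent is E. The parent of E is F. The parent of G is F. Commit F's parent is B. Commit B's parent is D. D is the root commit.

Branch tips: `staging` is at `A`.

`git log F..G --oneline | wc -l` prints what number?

Reachable from G: {B, D, F, G}.
Reachable from F: {B, D, F}.
In G's history but not F's: {G} — 1 commit.

1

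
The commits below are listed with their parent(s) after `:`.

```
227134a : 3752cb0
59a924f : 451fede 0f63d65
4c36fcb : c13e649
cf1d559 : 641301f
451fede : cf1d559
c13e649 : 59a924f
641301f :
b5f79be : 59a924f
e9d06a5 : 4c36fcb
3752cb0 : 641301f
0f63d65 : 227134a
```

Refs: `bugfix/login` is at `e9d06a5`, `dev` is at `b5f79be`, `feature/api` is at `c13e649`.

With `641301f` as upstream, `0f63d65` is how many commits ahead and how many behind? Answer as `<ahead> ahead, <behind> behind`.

3 ahead, 0 behind

Reachable from 0f63d65: {0f63d65, 227134a, 3752cb0, 641301f}.
Reachable from 641301f: {641301f}.
Only in 0f63d65's history (ahead): {0f63d65, 227134a, 3752cb0} — 3.
Only in 641301f's history (behind): {} — 0.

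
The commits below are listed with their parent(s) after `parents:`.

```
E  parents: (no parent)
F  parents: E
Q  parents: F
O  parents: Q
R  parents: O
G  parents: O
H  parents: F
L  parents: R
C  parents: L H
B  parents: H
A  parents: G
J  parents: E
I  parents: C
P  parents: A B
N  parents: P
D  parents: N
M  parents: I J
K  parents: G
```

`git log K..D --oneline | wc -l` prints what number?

6

Reachable from D: {A, B, D, E, F, G, H, N, O, P, Q}.
Reachable from K: {E, F, G, K, O, Q}.
In D's history but not K's: {A, B, D, H, N, P} — 6 commits.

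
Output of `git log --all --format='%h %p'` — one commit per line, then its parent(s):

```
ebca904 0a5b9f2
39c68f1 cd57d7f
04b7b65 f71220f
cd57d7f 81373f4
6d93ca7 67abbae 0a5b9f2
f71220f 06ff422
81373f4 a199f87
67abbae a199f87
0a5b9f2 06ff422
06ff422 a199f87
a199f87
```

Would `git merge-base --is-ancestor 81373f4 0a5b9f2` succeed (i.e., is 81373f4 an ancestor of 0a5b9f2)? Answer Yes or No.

No

Ancestors of 0a5b9f2: {06ff422, 0a5b9f2, a199f87}.
81373f4 is not in that set, so it is not an ancestor of 0a5b9f2.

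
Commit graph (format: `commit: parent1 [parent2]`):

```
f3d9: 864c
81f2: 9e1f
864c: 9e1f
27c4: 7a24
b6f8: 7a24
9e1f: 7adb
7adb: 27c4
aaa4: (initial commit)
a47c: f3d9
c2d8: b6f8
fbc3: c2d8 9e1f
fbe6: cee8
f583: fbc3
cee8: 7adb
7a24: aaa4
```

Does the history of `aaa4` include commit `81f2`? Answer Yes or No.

Ancestors of aaa4: {aaa4}.
81f2 is not in that set, so it is not an ancestor of aaa4.

No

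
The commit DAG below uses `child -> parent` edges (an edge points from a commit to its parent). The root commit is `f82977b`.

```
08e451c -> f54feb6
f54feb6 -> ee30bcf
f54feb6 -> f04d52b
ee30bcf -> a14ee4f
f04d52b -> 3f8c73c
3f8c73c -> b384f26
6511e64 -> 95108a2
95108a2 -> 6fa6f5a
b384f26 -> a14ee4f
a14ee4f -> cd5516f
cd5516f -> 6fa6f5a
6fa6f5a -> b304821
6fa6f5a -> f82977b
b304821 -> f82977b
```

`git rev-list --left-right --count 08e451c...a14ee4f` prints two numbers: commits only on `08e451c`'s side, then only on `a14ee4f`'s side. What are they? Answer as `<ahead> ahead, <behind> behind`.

6 ahead, 0 behind

Reachable from 08e451c: {08e451c, 3f8c73c, 6fa6f5a, a14ee4f, b304821, b384f26, cd5516f, ee30bcf, f04d52b, f54feb6, f82977b}.
Reachable from a14ee4f: {6fa6f5a, a14ee4f, b304821, cd5516f, f82977b}.
Only in 08e451c's history (ahead): {08e451c, 3f8c73c, b384f26, ee30bcf, f04d52b, f54feb6} — 6.
Only in a14ee4f's history (behind): {} — 0.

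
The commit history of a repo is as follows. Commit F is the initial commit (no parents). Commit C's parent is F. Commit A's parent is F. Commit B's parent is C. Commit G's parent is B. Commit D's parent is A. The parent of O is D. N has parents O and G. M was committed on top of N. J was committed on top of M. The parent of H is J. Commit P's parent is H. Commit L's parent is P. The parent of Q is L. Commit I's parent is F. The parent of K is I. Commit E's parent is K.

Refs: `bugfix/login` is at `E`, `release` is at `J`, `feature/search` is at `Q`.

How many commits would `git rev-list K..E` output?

Reachable from E: {E, F, I, K}.
Reachable from K: {F, I, K}.
In E's history but not K's: {E} — 1 commit.

1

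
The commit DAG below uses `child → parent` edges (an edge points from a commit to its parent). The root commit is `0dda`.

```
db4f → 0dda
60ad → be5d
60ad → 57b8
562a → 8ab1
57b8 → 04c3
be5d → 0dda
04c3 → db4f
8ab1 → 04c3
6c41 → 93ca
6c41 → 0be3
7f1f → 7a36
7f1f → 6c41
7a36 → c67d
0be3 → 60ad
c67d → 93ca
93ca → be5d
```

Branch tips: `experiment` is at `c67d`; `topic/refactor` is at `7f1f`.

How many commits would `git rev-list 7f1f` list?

12

Walking parent pointers from 7f1f: reachable set = {04c3, 0be3, 0dda, 57b8, 60ad, 6c41, 7a36, 7f1f, 93ca, be5d, c67d, db4f}.
That is 12 commits.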